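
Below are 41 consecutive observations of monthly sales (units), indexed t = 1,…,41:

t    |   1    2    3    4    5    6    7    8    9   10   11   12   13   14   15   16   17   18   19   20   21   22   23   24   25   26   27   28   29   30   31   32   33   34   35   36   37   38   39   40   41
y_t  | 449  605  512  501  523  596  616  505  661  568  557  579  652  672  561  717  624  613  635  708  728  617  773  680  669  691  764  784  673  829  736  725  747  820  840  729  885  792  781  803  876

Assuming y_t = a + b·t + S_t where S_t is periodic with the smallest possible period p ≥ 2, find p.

First differences y_{t+1} − y_t: 156, -93, -11, 22, 73, 20, -111, 156, -93, -11, 22, 73, 20, -111, 156, -93, …
The difference pattern repeats every 7 terms and not for any smaller step, so p = 7.

7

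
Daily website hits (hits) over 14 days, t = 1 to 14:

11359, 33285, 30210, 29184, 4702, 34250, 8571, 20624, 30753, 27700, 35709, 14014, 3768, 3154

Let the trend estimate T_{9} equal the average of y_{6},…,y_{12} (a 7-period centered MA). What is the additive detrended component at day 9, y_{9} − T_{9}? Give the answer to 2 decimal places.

6235.71

Trend T_9 = (34250 + 8571 + 20624 + 30753 + 27700 + 35709 + 14014) / 7 = 171621/7 = 24517.2857
Detrended value: 30753 − 24517.2857 = 6235.71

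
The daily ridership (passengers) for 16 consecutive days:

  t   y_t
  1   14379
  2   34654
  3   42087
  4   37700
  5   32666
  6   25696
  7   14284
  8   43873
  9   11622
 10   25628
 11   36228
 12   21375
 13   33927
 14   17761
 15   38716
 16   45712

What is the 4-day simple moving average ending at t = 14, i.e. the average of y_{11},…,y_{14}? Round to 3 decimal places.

Sum of periods 11–14: 36228 + 21375 + 33927 + 17761 = 109291
Divide by 4: 109291 / 4 = 27322.750

27322.750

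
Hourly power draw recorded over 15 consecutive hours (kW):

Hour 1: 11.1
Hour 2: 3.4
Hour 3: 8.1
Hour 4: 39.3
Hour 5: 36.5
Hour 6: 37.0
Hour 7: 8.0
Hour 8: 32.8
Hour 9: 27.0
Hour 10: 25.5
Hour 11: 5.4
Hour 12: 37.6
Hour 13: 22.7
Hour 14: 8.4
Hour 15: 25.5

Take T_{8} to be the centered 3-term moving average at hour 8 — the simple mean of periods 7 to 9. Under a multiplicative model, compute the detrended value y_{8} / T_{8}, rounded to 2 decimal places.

Trend T_8 = (8.0 + 32.8 + 27.0) / 3 = 67.8/3 = 22.6000
Ratio to trend: 32.8 / 22.6000 = 1.45

1.45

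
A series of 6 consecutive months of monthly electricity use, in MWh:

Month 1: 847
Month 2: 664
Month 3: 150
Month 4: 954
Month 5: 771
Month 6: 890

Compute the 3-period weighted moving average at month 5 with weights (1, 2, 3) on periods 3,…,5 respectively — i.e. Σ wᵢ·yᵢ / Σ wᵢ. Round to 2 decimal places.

Weighted sum: 1·150 + 2·954 + 3·771 = 150 + 1908 + 2313 = 4371
Weight total: 1 + 2 + 3 = 6
WMA = 4371 / 6 = 728.50

728.50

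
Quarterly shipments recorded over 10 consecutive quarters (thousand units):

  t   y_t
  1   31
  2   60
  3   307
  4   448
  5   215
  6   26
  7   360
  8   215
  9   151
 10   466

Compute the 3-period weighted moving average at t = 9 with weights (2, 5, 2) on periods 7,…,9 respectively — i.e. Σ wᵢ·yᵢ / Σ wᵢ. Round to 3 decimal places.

233.000

Weighted sum: 2·360 + 5·215 + 2·151 = 720 + 1075 + 302 = 2097
Weight total: 2 + 5 + 2 = 9
WMA = 2097 / 9 = 233.000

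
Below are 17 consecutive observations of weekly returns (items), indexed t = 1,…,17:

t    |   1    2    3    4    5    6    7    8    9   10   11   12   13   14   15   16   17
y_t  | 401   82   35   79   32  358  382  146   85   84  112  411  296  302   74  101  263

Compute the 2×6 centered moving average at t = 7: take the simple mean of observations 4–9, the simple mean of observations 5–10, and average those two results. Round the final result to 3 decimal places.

Sum over 4–9: 79 + 32 + 358 + 382 + 146 + 85 = 1082
Sum over 5–10: 32 + 358 + 382 + 146 + 85 + 84 = 1087
CMA at t=7 = (1082 + 1087) / (2·6) = 2169 / 12 = 180.750

180.750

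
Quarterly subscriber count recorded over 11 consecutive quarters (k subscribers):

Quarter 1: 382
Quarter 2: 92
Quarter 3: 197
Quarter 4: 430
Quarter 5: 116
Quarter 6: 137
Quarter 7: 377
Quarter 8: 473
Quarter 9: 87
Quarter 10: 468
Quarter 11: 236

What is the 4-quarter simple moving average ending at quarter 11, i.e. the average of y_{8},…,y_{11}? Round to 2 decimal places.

316.00

Sum of periods 8–11: 473 + 87 + 468 + 236 = 1264
Divide by 4: 1264 / 4 = 316.00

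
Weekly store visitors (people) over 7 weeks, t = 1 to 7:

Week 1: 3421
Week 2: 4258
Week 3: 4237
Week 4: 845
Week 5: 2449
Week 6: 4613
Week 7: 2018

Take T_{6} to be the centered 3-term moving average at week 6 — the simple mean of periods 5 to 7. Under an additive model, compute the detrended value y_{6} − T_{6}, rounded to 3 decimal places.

Trend T_6 = (2449 + 4613 + 2018) / 3 = 9080/3 = 3026.66667
Detrended value: 4613 − 3026.66667 = 1586.333

1586.333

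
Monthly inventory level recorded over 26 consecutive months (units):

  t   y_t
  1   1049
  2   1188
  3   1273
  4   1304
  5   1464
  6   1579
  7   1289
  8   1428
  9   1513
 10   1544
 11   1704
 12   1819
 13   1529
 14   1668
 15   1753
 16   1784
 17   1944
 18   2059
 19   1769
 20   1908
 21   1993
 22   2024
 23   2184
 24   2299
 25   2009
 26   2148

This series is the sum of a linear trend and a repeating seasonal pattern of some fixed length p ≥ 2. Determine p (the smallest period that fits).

6

First differences y_{t+1} − y_t: 139, 85, 31, 160, 115, -290, 139, 85, 31, 160, 115, -290, 139, 85, …
The difference pattern repeats every 6 terms and not for any smaller step, so p = 6.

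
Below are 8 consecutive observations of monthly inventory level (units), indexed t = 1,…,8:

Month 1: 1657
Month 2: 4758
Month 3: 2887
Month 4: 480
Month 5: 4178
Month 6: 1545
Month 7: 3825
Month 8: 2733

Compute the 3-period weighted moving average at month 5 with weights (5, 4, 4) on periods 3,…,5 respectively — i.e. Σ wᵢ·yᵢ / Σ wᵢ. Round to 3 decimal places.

2543.615

Weighted sum: 5·2887 + 4·480 + 4·4178 = 14435 + 1920 + 16712 = 33067
Weight total: 5 + 4 + 4 = 13
WMA = 33067 / 13 = 2543.615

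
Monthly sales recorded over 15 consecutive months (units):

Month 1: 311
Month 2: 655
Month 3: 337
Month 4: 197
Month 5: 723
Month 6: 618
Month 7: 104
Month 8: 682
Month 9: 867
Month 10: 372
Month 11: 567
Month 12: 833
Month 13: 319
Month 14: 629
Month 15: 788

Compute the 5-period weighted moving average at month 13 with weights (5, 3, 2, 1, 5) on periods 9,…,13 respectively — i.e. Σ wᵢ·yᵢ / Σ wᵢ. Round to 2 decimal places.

563.31

Weighted sum: 5·867 + 3·372 + 2·567 + 1·833 + 5·319 = 4335 + 1116 + 1134 + 833 + 1595 = 9013
Weight total: 5 + 3 + 2 + 1 + 5 = 16
WMA = 9013 / 16 = 563.31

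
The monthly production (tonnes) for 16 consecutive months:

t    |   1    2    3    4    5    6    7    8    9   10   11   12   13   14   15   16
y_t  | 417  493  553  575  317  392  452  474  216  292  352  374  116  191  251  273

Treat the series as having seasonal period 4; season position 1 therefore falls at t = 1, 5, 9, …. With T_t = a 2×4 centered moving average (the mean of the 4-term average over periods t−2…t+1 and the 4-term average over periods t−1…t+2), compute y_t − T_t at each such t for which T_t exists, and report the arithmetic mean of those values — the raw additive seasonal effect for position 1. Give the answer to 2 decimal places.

Season position 1 occurs at t = 5, 9, 13 (where T_t is defined).
t=5: T_5 = 446.6250; y_5 − T_5 = 317 − 446.6250 = -129.6250
t=9: T_9 = 346.0000; y_9 − T_9 = 216 − 346.0000 = -130.0000
t=13: T_13 = 245.6250; y_13 − T_13 = 116 − 245.6250 = -129.6250
Mean deviation: (-129.6250 + -130.0000 + -129.6250) / 3 = -129.75

-129.75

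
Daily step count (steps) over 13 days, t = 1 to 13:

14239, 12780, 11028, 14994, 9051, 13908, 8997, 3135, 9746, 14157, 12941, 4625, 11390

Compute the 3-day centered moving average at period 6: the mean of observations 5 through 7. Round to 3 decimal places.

10652.000

Sum of periods 5–7: 9051 + 13908 + 8997 = 31956
Divide by 3: 31956 / 3 = 10652.000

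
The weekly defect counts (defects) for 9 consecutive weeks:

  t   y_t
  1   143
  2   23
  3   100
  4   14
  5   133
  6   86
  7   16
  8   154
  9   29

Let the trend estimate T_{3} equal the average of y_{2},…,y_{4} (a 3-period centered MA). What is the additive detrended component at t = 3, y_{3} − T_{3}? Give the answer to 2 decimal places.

Trend T_3 = (23 + 100 + 14) / 3 = 137/3 = 45.6667
Detrended value: 100 − 45.6667 = 54.33

54.33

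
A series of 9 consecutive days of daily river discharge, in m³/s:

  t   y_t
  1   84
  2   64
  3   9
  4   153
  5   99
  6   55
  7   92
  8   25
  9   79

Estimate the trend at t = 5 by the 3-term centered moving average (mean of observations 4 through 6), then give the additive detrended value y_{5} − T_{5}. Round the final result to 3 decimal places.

-3.333

Trend T_5 = (153 + 99 + 55) / 3 = 307/3 = 102.33333
Detrended value: 99 − 102.33333 = -3.333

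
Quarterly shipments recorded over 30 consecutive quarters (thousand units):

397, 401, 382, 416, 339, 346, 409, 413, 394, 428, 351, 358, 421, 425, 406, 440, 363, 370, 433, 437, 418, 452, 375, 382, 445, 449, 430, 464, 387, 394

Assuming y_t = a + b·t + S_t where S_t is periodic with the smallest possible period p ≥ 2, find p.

First differences y_{t+1} − y_t: 4, -19, 34, -77, 7, 63, 4, -19, 34, -77, 7, 63, 4, -19, …
The difference pattern repeats every 6 terms and not for any smaller step, so p = 6.

6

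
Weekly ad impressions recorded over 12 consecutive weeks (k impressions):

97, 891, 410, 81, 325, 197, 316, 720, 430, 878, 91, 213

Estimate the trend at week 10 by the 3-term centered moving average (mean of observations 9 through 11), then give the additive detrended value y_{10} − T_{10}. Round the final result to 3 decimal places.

Trend T_10 = (430 + 878 + 91) / 3 = 1399/3 = 466.33333
Detrended value: 878 − 466.33333 = 411.667

411.667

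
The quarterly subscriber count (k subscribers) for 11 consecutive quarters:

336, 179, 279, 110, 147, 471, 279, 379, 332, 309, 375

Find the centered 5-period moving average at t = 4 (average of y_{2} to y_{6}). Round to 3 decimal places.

237.200

Sum of periods 2–6: 179 + 279 + 110 + 147 + 471 = 1186
Divide by 5: 1186 / 5 = 237.200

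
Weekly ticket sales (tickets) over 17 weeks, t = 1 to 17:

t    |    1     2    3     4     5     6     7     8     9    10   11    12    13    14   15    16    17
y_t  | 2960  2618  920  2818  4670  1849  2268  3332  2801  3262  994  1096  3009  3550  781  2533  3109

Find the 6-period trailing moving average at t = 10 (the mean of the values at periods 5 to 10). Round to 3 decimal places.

3030.333

Sum of periods 5–10: 4670 + 1849 + 2268 + 3332 + 2801 + 3262 = 18182
Divide by 6: 18182 / 6 = 3030.333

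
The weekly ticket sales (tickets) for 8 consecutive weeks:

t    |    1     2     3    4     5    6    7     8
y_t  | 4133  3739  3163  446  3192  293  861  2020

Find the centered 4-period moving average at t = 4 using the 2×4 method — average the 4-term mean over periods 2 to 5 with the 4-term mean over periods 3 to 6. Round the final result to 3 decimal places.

Sum over 2–5: 3739 + 3163 + 446 + 3192 = 10540
Sum over 3–6: 3163 + 446 + 3192 + 293 = 7094
CMA at t=4 = (10540 + 7094) / (2·4) = 17634 / 8 = 2204.250

2204.250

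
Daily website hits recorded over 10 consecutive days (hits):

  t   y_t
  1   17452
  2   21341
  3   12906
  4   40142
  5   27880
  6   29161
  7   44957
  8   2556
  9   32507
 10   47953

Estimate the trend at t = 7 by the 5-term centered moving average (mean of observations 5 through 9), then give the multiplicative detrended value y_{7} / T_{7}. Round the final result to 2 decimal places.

Trend T_7 = (27880 + 29161 + 44957 + 2556 + 32507) / 5 = 137061/5 = 27412.2000
Ratio to trend: 44957 / 27412.2000 = 1.64

1.64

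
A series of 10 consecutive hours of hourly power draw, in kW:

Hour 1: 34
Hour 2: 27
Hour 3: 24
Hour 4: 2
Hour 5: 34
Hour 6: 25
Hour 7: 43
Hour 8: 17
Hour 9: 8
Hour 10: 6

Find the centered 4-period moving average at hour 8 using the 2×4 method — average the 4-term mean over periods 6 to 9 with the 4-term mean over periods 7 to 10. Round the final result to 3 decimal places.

20.875

Sum over 6–9: 25 + 43 + 17 + 8 = 93
Sum over 7–10: 43 + 17 + 8 + 6 = 74
CMA at t=8 = (93 + 74) / (2·4) = 167 / 8 = 20.875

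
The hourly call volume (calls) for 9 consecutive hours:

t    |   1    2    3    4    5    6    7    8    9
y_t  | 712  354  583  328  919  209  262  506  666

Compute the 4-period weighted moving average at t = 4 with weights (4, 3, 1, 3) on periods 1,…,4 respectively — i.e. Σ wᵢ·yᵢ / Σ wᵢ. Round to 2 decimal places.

497.91

Weighted sum: 4·712 + 3·354 + 1·583 + 3·328 = 2848 + 1062 + 583 + 984 = 5477
Weight total: 4 + 3 + 1 + 3 = 11
WMA = 5477 / 11 = 497.91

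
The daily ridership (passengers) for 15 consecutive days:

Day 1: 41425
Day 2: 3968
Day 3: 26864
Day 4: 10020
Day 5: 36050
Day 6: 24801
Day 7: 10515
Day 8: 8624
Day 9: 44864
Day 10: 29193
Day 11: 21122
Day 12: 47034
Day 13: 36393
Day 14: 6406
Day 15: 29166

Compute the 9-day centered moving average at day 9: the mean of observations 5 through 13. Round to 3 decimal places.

Sum of periods 5–13: 36050 + 24801 + 10515 + 8624 + 44864 + 29193 + 21122 + 47034 + 36393 = 258596
Divide by 9: 258596 / 9 = 28732.889

28732.889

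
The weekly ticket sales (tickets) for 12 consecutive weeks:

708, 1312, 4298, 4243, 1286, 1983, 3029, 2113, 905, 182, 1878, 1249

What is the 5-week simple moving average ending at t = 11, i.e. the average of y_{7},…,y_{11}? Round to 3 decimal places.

Sum of periods 7–11: 3029 + 2113 + 905 + 182 + 1878 = 8107
Divide by 5: 8107 / 5 = 1621.400

1621.400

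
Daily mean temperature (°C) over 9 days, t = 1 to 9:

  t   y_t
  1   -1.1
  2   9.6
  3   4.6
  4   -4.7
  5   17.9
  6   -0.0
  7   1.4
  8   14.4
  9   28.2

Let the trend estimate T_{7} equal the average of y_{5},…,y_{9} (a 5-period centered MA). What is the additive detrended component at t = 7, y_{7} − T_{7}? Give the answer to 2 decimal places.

Trend T_7 = (17.9 + (-0.0) + 1.4 + 14.4 + 28.2) / 5 = 61.9/5 = 12.3800
Detrended value: 1.4 − 12.3800 = -10.98

-10.98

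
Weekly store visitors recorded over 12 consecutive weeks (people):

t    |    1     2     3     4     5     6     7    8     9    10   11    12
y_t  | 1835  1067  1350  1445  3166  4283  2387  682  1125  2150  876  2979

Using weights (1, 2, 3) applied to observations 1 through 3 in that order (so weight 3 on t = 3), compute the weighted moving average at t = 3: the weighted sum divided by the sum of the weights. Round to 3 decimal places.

1336.500

Weighted sum: 1·1835 + 2·1067 + 3·1350 = 1835 + 2134 + 4050 = 8019
Weight total: 1 + 2 + 3 = 6
WMA = 8019 / 6 = 1336.500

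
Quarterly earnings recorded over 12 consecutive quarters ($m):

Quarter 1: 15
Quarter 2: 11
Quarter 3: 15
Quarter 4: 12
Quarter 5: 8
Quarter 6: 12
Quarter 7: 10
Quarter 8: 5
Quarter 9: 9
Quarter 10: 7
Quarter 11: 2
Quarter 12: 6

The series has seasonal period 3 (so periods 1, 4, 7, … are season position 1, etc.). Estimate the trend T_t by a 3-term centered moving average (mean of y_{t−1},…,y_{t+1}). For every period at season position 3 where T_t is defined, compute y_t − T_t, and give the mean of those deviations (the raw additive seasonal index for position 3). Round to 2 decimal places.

2.11

Season position 3 occurs at t = 3, 6, 9 (where T_t is defined).
t=3: T_3 = 12.6667; y_3 − T_3 = 15 − 12.6667 = 2.3333
t=6: T_6 = 10.0000; y_6 − T_6 = 12 − 10.0000 = 2.0000
t=9: T_9 = 7.0000; y_9 − T_9 = 9 − 7.0000 = 2.0000
Mean deviation: (2.3333 + 2.0000 + 2.0000) / 3 = 2.11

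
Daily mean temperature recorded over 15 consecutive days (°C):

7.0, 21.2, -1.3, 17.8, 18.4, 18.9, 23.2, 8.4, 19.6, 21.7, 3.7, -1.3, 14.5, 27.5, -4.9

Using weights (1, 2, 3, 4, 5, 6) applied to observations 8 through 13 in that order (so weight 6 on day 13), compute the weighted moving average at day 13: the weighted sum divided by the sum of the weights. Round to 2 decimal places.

Weighted sum: 1·8.4 + 2·19.6 + 3·21.7 + 4·3.7 + 5·-1.3 + 6·14.5 = 8.4 + 39.2 + 65.1 + 14.8 + -6.5 + 87.0 = 208.0
Weight total: 1 + 2 + 3 + 4 + 5 + 6 = 21
WMA = 208.0 / 21 = 9.90

9.90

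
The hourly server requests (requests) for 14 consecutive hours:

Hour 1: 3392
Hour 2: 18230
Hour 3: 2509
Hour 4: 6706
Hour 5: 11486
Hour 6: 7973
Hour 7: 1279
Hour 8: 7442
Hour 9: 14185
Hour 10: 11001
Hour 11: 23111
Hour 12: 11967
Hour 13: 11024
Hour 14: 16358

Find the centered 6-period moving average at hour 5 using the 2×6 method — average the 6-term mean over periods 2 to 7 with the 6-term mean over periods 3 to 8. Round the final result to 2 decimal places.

Sum over 2–7: 18230 + 2509 + 6706 + 11486 + 7973 + 1279 = 48183
Sum over 3–8: 2509 + 6706 + 11486 + 7973 + 1279 + 7442 = 37395
CMA at t=5 = (48183 + 37395) / (2·6) = 85578 / 12 = 7131.50

7131.50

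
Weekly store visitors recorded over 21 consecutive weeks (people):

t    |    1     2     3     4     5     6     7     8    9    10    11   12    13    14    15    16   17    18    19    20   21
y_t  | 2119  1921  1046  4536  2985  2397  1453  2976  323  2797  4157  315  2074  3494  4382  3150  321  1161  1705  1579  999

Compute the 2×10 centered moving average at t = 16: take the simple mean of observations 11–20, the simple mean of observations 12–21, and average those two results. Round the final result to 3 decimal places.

Sum over 11–20: 4157 + 315 + 2074 + 3494 + 4382 + 3150 + 321 + 1161 + 1705 + 1579 = 22338
Sum over 12–21: 315 + 2074 + 3494 + 4382 + 3150 + 321 + 1161 + 1705 + 1579 + 999 = 19180
CMA at t=16 = (22338 + 19180) / (2·10) = 41518 / 20 = 2075.900

2075.900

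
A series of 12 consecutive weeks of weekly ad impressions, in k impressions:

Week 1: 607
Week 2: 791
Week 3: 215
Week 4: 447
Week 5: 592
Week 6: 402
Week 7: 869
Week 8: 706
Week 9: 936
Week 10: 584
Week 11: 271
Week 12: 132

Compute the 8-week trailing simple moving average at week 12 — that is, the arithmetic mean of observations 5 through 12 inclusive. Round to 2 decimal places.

Sum of periods 5–12: 592 + 402 + 869 + 706 + 936 + 584 + 271 + 132 = 4492
Divide by 8: 4492 / 8 = 561.50

561.50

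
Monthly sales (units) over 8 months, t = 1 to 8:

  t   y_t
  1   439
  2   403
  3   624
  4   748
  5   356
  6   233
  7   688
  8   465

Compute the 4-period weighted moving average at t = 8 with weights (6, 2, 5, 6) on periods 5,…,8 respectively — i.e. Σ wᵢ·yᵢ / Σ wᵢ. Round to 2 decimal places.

464.84

Weighted sum: 6·356 + 2·233 + 5·688 + 6·465 = 2136 + 466 + 3440 + 2790 = 8832
Weight total: 6 + 2 + 5 + 6 = 19
WMA = 8832 / 19 = 464.84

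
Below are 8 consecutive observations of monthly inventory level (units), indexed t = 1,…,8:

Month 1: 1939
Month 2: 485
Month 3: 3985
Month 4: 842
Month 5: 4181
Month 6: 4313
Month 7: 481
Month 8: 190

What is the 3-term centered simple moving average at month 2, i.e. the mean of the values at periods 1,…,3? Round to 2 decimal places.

2136.33

Sum of periods 1–3: 1939 + 485 + 3985 = 6409
Divide by 3: 6409 / 3 = 2136.33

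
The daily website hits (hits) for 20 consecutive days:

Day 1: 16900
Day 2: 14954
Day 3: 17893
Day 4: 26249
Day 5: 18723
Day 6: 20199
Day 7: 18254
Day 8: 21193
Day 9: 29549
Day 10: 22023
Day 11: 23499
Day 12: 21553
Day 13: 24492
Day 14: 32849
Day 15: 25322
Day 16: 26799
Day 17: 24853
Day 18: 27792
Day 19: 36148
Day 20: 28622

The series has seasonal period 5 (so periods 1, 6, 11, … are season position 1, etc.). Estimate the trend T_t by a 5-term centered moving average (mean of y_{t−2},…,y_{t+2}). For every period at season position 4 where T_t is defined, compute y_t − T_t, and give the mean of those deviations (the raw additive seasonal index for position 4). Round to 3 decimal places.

6645.600

Season position 4 occurs at t = 4, 9, 14 (where T_t is defined).
t=4: T_4 = 19603.60000; y_4 − T_4 = 26249 − 19603.60000 = 6645.40000
t=9: T_9 = 22903.60000; y_9 − T_9 = 29549 − 22903.60000 = 6645.40000
t=14: T_14 = 26203.00000; y_14 − T_14 = 32849 − 26203.00000 = 6646.00000
Mean deviation: (6645.40000 + 6645.40000 + 6646.00000) / 3 = 6645.600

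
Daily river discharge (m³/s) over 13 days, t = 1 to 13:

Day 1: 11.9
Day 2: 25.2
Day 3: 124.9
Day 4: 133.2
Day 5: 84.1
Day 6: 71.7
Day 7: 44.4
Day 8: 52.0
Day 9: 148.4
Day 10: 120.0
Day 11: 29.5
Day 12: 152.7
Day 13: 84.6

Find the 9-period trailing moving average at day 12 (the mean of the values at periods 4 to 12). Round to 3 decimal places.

Sum of periods 4–12: 133.2 + 84.1 + 71.7 + 44.4 + 52.0 + 148.4 + 120.0 + 29.5 + 152.7 = 836.0
Divide by 9: 836.0 / 9 = 92.889

92.889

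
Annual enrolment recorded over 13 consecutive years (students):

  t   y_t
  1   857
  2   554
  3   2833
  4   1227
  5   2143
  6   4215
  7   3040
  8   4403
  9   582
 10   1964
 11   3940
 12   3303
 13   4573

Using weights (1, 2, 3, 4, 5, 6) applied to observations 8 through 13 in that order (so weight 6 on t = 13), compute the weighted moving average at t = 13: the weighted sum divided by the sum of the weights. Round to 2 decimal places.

3389.14

Weighted sum: 1·4403 + 2·582 + 3·1964 + 4·3940 + 5·3303 + 6·4573 = 4403 + 1164 + 5892 + 15760 + 16515 + 27438 = 71172
Weight total: 1 + 2 + 3 + 4 + 5 + 6 = 21
WMA = 71172 / 21 = 3389.14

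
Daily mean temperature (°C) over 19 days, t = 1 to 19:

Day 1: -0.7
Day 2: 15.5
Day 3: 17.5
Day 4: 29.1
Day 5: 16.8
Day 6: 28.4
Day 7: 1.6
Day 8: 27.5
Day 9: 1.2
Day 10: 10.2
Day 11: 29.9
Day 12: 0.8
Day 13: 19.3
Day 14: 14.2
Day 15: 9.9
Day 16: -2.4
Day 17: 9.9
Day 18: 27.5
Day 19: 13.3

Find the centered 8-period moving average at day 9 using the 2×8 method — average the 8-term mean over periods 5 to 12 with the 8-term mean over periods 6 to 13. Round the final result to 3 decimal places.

Sum over 5–12: 16.8 + 28.4 + 1.6 + 27.5 + 1.2 + 10.2 + 29.9 + 0.8 = 116.4
Sum over 6–13: 28.4 + 1.6 + 27.5 + 1.2 + 10.2 + 29.9 + 0.8 + 19.3 = 118.9
CMA at t=9 = (116.4 + 118.9) / (2·8) = 235.3 / 16 = 14.706

14.706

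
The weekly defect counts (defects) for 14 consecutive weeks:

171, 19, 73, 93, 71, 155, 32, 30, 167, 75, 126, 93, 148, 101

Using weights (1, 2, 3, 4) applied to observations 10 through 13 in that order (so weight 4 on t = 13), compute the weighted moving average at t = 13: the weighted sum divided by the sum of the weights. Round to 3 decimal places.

Weighted sum: 1·75 + 2·126 + 3·93 + 4·148 = 75 + 252 + 279 + 592 = 1198
Weight total: 1 + 2 + 3 + 4 = 10
WMA = 1198 / 10 = 119.800

119.800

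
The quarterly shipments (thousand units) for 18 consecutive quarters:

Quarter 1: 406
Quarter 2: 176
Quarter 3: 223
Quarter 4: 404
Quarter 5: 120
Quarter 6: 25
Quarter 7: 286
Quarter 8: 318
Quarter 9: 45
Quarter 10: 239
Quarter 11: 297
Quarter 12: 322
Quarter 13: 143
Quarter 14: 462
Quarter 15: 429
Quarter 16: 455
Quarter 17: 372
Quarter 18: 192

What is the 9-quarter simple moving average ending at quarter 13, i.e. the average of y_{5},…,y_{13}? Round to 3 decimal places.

Sum of periods 5–13: 120 + 25 + 286 + 318 + 45 + 239 + 297 + 322 + 143 = 1795
Divide by 9: 1795 / 9 = 199.444

199.444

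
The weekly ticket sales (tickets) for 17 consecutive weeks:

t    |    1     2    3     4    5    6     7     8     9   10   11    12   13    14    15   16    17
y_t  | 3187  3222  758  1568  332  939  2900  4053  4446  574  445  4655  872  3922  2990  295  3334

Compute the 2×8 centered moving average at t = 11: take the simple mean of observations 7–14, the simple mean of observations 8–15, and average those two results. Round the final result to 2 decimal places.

2739.00

Sum over 7–14: 2900 + 4053 + 4446 + 574 + 445 + 4655 + 872 + 3922 = 21867
Sum over 8–15: 4053 + 4446 + 574 + 445 + 4655 + 872 + 3922 + 2990 = 21957
CMA at t=11 = (21867 + 21957) / (2·8) = 43824 / 16 = 2739.00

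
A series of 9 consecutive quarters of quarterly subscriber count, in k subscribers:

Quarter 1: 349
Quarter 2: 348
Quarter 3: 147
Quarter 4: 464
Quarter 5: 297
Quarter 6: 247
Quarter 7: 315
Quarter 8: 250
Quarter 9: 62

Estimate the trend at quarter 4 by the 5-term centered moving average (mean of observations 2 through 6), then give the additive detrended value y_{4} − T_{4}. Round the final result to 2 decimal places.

163.40

Trend T_4 = (348 + 147 + 464 + 297 + 247) / 5 = 1503/5 = 300.6000
Detrended value: 464 − 300.6000 = 163.40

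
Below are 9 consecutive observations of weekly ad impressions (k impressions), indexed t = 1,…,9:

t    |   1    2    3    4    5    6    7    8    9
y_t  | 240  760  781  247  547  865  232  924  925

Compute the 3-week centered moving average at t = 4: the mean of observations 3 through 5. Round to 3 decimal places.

525.000

Sum of periods 3–5: 781 + 247 + 547 = 1575
Divide by 3: 1575 / 3 = 525.000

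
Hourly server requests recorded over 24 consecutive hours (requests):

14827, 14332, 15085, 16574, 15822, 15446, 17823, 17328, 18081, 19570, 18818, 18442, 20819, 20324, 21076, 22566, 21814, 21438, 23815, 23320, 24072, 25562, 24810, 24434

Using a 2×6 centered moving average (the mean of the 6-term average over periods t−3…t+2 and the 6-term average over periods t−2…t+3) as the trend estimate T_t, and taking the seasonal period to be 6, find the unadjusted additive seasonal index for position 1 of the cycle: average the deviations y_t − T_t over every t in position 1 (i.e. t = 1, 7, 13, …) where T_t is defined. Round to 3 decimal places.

Season position 1 occurs at t = 7, 13, 19 (where T_t is defined).
t=7: T_7 = 17095.33333; y_7 − T_7 = 17823 − 17095.33333 = 727.66667
t=13: T_13 = 20091.16667; y_13 − T_13 = 20819 − 20091.16667 = 727.83333
t=19: T_19 = 23087.16667; y_19 − T_19 = 23815 − 23087.16667 = 727.83333
Mean deviation: (727.66667 + 727.83333 + 727.83333) / 3 = 727.778

727.778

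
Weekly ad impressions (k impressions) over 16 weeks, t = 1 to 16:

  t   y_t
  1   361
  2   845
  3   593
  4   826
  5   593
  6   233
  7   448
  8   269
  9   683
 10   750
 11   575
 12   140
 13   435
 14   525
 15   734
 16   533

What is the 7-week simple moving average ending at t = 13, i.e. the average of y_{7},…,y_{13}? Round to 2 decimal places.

Sum of periods 7–13: 448 + 269 + 683 + 750 + 575 + 140 + 435 = 3300
Divide by 7: 3300 / 7 = 471.43

471.43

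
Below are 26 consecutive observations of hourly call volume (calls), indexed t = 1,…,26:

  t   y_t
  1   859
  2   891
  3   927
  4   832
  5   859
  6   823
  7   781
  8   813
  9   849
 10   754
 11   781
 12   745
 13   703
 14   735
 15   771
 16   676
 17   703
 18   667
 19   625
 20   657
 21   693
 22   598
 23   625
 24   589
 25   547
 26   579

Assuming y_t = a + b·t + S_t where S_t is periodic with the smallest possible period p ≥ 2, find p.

First differences y_{t+1} − y_t: 32, 36, -95, 27, -36, -42, 32, 36, -95, 27, -36, -42, 32, 36, …
The difference pattern repeats every 6 terms and not for any smaller step, so p = 6.

6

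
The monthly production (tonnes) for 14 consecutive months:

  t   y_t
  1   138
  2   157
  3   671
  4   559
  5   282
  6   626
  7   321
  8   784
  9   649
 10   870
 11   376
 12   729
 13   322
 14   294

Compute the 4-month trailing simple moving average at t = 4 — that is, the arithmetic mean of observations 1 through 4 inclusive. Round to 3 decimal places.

381.250

Sum of periods 1–4: 138 + 157 + 671 + 559 = 1525
Divide by 4: 1525 / 4 = 381.250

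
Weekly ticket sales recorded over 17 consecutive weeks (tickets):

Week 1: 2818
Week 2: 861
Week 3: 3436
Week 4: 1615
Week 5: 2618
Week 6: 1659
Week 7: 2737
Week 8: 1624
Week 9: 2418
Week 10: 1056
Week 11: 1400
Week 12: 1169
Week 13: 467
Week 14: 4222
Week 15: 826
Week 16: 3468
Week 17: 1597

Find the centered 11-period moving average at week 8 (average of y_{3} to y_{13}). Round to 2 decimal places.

1836.27

Sum of periods 3–13: 3436 + 1615 + 2618 + 1659 + 2737 + 1624 + 2418 + 1056 + 1400 + 1169 + 467 = 20199
Divide by 11: 20199 / 11 = 1836.27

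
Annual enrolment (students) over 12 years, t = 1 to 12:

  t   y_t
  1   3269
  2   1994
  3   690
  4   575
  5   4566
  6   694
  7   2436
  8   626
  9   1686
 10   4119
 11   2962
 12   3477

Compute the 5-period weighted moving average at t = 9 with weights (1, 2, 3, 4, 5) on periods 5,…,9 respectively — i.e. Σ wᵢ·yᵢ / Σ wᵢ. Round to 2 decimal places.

1613.07

Weighted sum: 1·4566 + 2·694 + 3·2436 + 4·626 + 5·1686 = 4566 + 1388 + 7308 + 2504 + 8430 = 24196
Weight total: 1 + 2 + 3 + 4 + 5 = 15
WMA = 24196 / 15 = 1613.07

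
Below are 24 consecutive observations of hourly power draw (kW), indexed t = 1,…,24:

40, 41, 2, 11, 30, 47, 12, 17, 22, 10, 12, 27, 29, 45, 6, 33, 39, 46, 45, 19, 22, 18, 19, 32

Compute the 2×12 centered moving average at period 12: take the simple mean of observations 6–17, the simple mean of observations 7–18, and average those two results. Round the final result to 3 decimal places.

Sum over 6–17: 47 + 12 + 17 + 22 + 10 + 12 + 27 + 29 + 45 + 6 + 33 + 39 = 299
Sum over 7–18: 12 + 17 + 22 + 10 + 12 + 27 + 29 + 45 + 6 + 33 + 39 + 46 = 298
CMA at t=12 = (299 + 298) / (2·12) = 597 / 24 = 24.875

24.875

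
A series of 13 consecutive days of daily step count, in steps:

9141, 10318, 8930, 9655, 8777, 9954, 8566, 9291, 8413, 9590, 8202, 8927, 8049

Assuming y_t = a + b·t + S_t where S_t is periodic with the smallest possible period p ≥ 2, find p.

4

First differences y_{t+1} − y_t: 1177, -1388, 725, -878, 1177, -1388, 725, -878, 1177, -1388, …
The difference pattern repeats every 4 terms and not for any smaller step, so p = 4.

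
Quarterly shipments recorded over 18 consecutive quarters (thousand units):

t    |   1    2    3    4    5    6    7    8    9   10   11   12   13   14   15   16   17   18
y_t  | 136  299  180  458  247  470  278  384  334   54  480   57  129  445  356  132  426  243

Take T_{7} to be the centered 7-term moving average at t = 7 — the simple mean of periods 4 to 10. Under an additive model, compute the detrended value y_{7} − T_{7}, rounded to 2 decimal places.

Trend T_7 = (458 + 247 + 470 + 278 + 384 + 334 + 54) / 7 = 2225/7 = 317.8571
Detrended value: 278 − 317.8571 = -39.86

-39.86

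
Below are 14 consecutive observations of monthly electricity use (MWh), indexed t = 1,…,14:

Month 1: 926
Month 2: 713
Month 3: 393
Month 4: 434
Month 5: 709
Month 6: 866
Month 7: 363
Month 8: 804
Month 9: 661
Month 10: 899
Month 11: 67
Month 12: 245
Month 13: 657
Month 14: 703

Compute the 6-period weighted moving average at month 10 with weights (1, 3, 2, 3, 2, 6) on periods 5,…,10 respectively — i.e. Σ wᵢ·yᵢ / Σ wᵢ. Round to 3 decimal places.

Weighted sum: 1·709 + 3·866 + 2·363 + 3·804 + 2·661 + 6·899 = 709 + 2598 + 726 + 2412 + 1322 + 5394 = 13161
Weight total: 1 + 3 + 2 + 3 + 2 + 6 = 17
WMA = 13161 / 17 = 774.176

774.176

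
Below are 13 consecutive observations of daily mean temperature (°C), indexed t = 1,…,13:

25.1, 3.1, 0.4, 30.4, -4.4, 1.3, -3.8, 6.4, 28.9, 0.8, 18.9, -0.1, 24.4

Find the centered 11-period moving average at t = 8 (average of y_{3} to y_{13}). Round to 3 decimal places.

Sum of periods 3–13: 0.4 + 30.4 + (-4.4) + 1.3 + (-3.8) + 6.4 + 28.9 + 0.8 + 18.9 + (-0.1) + 24.4 = 103.2
Divide by 11: 103.2 / 11 = 9.382

9.382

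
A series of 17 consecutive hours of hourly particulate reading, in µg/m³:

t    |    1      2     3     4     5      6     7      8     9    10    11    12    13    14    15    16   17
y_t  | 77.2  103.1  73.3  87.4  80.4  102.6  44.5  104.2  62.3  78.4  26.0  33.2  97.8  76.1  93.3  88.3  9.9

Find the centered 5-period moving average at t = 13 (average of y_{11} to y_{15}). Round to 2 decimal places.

65.28

Sum of periods 11–15: 26.0 + 33.2 + 97.8 + 76.1 + 93.3 = 326.4
Divide by 5: 326.4 / 5 = 65.28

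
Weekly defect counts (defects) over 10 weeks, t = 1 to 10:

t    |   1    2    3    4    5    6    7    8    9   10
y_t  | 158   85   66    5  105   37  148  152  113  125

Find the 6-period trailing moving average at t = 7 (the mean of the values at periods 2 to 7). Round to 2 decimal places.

Sum of periods 2–7: 85 + 66 + 5 + 105 + 37 + 148 = 446
Divide by 6: 446 / 6 = 74.33

74.33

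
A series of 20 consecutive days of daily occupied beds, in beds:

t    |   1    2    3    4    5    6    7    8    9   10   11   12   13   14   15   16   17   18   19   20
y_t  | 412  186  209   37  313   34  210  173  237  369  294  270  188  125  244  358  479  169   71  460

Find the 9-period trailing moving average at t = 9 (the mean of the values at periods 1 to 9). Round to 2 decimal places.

Sum of periods 1–9: 412 + 186 + 209 + 37 + 313 + 34 + 210 + 173 + 237 = 1811
Divide by 9: 1811 / 9 = 201.22

201.22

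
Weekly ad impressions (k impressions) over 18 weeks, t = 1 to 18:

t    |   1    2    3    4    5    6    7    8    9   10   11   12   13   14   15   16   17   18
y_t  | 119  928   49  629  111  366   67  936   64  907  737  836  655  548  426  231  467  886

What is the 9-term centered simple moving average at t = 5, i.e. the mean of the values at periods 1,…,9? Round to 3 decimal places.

Sum of periods 1–9: 119 + 928 + 49 + 629 + 111 + 366 + 67 + 936 + 64 = 3269
Divide by 9: 3269 / 9 = 363.222

363.222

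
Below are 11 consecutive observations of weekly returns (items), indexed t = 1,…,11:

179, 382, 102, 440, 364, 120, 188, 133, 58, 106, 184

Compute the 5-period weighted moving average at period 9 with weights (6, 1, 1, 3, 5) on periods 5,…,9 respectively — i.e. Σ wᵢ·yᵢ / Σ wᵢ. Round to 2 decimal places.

198.81

Weighted sum: 6·364 + 1·120 + 1·188 + 3·133 + 5·58 = 2184 + 120 + 188 + 399 + 290 = 3181
Weight total: 6 + 1 + 1 + 3 + 5 = 16
WMA = 3181 / 16 = 198.81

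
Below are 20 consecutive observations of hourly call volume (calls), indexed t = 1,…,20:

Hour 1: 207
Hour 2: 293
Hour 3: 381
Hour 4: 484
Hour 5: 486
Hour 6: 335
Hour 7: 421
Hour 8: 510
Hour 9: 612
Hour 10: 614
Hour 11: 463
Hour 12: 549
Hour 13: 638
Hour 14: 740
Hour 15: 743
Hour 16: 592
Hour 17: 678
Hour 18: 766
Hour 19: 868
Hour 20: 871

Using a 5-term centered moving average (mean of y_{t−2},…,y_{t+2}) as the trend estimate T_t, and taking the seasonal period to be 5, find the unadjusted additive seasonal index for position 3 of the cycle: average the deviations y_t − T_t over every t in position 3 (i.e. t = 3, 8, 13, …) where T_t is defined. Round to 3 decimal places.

11.200

Season position 3 occurs at t = 3, 8, 13, 18 (where T_t is defined).
t=3: T_3 = 370.20000; y_3 − T_3 = 381 − 370.20000 = 10.80000
t=8: T_8 = 498.40000; y_8 − T_8 = 510 − 498.40000 = 11.60000
t=13: T_13 = 626.60000; y_13 − T_13 = 638 − 626.60000 = 11.40000
t=18: T_18 = 755.00000; y_18 − T_18 = 766 − 755.00000 = 11.00000
Mean deviation: (10.80000 + 11.60000 + 11.40000 + 11.00000) / 4 = 11.200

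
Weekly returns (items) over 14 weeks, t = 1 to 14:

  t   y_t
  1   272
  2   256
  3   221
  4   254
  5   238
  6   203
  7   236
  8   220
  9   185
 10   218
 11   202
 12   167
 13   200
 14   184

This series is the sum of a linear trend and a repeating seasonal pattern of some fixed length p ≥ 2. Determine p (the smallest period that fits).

First differences y_{t+1} − y_t: -16, -35, 33, -16, -35, 33, -16, -35, …
The difference pattern repeats every 3 terms and not for any smaller step, so p = 3.

3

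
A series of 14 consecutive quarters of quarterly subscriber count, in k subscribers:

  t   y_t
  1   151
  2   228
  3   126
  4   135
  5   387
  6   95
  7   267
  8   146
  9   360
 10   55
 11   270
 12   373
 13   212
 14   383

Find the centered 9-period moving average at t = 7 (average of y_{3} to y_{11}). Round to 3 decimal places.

204.556

Sum of periods 3–11: 126 + 135 + 387 + 95 + 267 + 146 + 360 + 55 + 270 = 1841
Divide by 9: 1841 / 9 = 204.556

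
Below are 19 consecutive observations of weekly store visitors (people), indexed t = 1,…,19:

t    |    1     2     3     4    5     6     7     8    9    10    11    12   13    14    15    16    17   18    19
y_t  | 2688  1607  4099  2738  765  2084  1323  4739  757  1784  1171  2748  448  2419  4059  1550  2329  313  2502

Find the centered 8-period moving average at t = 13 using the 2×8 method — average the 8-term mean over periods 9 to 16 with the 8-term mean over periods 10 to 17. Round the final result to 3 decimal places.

Sum over 9–16: 757 + 1784 + 1171 + 2748 + 448 + 2419 + 4059 + 1550 = 14936
Sum over 10–17: 1784 + 1171 + 2748 + 448 + 2419 + 4059 + 1550 + 2329 = 16508
CMA at t=13 = (14936 + 16508) / (2·8) = 31444 / 16 = 1965.250

1965.250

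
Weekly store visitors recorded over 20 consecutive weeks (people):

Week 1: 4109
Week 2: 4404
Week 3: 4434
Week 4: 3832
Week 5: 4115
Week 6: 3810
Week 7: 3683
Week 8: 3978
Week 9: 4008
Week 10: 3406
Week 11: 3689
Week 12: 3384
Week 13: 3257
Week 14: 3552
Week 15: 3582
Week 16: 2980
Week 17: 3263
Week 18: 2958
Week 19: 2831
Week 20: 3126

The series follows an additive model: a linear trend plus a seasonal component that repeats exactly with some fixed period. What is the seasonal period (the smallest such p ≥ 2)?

First differences y_{t+1} − y_t: 295, 30, -602, 283, -305, -127, 295, 30, -602, 283, -305, -127, 295, 30, …
The difference pattern repeats every 6 terms and not for any smaller step, so p = 6.

6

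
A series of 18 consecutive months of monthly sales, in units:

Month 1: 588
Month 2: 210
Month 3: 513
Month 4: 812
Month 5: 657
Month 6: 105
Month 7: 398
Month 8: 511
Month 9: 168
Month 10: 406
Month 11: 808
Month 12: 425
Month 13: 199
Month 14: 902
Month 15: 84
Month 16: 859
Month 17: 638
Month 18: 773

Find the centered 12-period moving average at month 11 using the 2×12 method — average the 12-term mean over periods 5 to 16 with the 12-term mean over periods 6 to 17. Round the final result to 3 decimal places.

Sum over 5–16: 657 + 105 + 398 + 511 + 168 + 406 + 808 + 425 + 199 + 902 + 84 + 859 = 5522
Sum over 6–17: 105 + 398 + 511 + 168 + 406 + 808 + 425 + 199 + 902 + 84 + 859 + 638 = 5503
CMA at t=11 = (5522 + 5503) / (2·12) = 11025 / 24 = 459.375

459.375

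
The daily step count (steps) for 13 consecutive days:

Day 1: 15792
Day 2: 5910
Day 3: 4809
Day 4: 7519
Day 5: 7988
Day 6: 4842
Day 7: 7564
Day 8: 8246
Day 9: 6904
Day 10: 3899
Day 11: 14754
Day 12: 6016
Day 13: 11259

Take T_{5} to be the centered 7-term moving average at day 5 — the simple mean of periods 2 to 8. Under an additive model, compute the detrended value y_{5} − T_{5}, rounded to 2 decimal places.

1291.14

Trend T_5 = (5910 + 4809 + 7519 + 7988 + 4842 + 7564 + 8246) / 7 = 46878/7 = 6696.8571
Detrended value: 7988 − 6696.8571 = 1291.14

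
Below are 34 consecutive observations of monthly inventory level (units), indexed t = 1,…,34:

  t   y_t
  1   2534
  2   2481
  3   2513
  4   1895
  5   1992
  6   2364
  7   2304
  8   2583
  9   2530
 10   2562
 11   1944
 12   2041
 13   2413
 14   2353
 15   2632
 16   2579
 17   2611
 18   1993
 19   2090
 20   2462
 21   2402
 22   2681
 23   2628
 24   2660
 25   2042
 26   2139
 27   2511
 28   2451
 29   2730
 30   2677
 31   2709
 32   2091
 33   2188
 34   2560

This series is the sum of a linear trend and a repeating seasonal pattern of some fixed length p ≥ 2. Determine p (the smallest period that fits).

7

First differences y_{t+1} − y_t: -53, 32, -618, 97, 372, -60, 279, -53, 32, -618, 97, 372, -60, 279, -53, 32, …
The difference pattern repeats every 7 terms and not for any smaller step, so p = 7.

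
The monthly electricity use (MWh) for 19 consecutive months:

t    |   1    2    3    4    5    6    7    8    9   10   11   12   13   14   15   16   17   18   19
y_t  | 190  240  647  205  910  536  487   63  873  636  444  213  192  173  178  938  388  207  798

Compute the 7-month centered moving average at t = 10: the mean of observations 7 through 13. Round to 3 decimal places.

415.429

Sum of periods 7–13: 487 + 63 + 873 + 636 + 444 + 213 + 192 = 2908
Divide by 7: 2908 / 7 = 415.429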